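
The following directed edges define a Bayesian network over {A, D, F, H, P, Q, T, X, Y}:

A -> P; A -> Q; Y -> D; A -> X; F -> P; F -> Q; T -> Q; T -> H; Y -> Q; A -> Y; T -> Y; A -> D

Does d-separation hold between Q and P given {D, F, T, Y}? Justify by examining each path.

There are 6 undirected paths between Q and P; checking each against the conditioning set {D, F, T, Y}:
Path 1: Q ← T → Y ← A → P
  T is a fork here and T is conditioned on, so the path is blocked at T.
Path 2: Q ← T → Y → D ← A → P
  T is a fork here and T is conditioned on, so the path is blocked at T.
Path 3: Q ← Y ← A → P
  Y is a chain here and Y is conditioned on, so the path is blocked at Y.
Path 4: Q ← Y → D ← A → P
  Y is a fork here and Y is conditioned on, so the path is blocked at Y.
Path 5: Q ← A → P
  A is a fork and A is not conditioned on — no node blocks this path, so it is active.
Path 6: Q ← F → P
  F is a fork here and F is conditioned on, so the path is blocked at F.
Because an active path exists, Q and P are not d-separated.

No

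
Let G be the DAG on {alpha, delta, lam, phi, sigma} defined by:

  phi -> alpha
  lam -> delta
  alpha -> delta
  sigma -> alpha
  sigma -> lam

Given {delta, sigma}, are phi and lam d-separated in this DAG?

No — phi and lam are not d-separated given {delta, sigma}.

Enumerating the 2 paths from phi to lam and testing each for blocking by {delta, sigma}:
Path 1: phi → alpha → delta ← lam
  alpha is a chain and alpha is not conditioned on; delta is a collider and delta is conditioned on, which opens it — no node blocks this path, so it is active.
Path 2: phi → alpha ← sigma → lam
  sigma is a fork here and sigma is conditioned on, so the path is blocked at sigma.
Because an active path exists, phi and lam are not d-separated.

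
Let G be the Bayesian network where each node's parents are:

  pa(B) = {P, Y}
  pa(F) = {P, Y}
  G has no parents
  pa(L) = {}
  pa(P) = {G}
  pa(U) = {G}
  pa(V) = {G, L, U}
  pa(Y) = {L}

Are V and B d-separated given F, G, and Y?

Enumerating the 6 paths from V to B and testing each for blocking by {F, G, Y}:
  1. V ← U ← G → P → B — U:chain[open]; G:fork[blocks]; P:chain[open] ⇒ blocked
  2. V ← U ← G → P → F ← Y → B — U:chain[open]; G:fork[blocks]; P:chain[open]; F:collider[open]; Y:fork[blocks] ⇒ blocked
  3. V ← G → P → B — G:fork[blocks]; P:chain[open] ⇒ blocked
  4. V ← G → P → F ← Y → B — G:fork[blocks]; P:chain[open]; F:collider[open]; Y:fork[blocks] ⇒ blocked
  5. V ← L → Y → B — L:fork[open]; Y:chain[blocks] ⇒ blocked
  6. V ← L → Y → F ← P → B — L:fork[open]; Y:chain[blocks]; F:collider[open]; P:fork[open] ⇒ blocked
All paths are blocked; V ⊥ B | {F, G, Y} holds.

Yes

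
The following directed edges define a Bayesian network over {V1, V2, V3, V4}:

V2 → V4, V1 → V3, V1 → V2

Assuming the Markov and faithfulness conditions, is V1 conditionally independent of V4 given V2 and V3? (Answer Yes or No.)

Only one path connects V1 and V4:
Path 1: V1 → V2 → V4
  V2 is a chain here and V2 is conditioned on, so the path is blocked at V2.
All paths are blocked; V1 ⊥ V4 | {V2, V3} holds.

Yes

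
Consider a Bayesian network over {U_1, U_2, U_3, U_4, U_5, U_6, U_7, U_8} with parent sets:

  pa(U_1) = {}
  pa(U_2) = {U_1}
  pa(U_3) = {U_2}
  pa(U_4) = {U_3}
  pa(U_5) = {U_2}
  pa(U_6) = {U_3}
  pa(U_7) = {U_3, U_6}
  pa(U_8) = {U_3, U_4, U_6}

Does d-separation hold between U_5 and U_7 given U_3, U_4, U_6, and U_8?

We examine all 4 paths between U_5 and U_7:
  1. U_5 ← U_2 → U_3 → U_6 → U_7 — U_2:fork[open]; U_3:chain[blocks]; U_6:chain[blocks] ⇒ blocked
  2. U_5 ← U_2 → U_3 → U_8 ← U_6 → U_7 — U_2:fork[open]; U_3:chain[blocks]; U_8:collider[open]; U_6:fork[blocks] ⇒ blocked
  3. U_5 ← U_2 → U_3 → U_7 — U_2:fork[open]; U_3:chain[blocks] ⇒ blocked
  4. U_5 ← U_2 → U_3 → U_4 → U_8 ← U_6 → U_7 — U_2:fork[open]; U_3:chain[blocks]; U_4:chain[blocks]; U_8:collider[open]; U_6:fork[blocks] ⇒ blocked
Every path is blocked, so U_5 and U_7 are d-separated given {U_3, U_4, U_6, U_8}.

Yes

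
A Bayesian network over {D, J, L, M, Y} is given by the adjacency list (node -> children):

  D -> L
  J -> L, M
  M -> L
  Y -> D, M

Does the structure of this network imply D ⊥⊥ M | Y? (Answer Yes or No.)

Yes

Enumerating the 3 paths from D to M and testing each for blocking by {Y}:
Path 1: D → L ← M
  L is a collider here and neither L nor any of its descendants is conditioned on, so the collider stays closed — the path is blocked at L.
Path 2: D → L ← J → M
  L is a collider here and neither L nor any of its descendants is conditioned on, so the collider stays closed — the path is blocked at L.
Path 3: D ← Y → M
  Y is a fork here and Y is conditioned on, so the path is blocked at Y.
Since every path is blocked, d-separation holds.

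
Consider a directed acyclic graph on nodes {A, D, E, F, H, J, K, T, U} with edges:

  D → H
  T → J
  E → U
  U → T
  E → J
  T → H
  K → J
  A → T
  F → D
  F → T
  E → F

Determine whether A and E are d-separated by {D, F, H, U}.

There are 4 undirected paths between A and E; checking each against the conditioning set {D, F, H, U}:
Path 1: A → T → H ← D ← F ← E
  D is a chain here and D is conditioned on, so the path is blocked at D.
Path 2: A → T → J ← E
  J is a collider here and neither J nor any of its descendants is conditioned on, so the collider stays closed — the path is blocked at J.
Path 3: A → T ← F ← E
  F is a chain here and F is conditioned on, so the path is blocked at F.
Path 4: A → T ← U ← E
  U is a chain here and U is conditioned on, so the path is blocked at U.
Since every path is blocked, d-separation holds.

Yes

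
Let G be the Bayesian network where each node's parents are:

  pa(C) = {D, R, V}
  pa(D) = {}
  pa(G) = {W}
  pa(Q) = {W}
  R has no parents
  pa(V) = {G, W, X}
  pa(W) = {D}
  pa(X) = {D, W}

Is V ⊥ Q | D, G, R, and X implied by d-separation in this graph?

6 paths connect V and Q; each must be blocked for d-separation to hold:
Path 1: V ← G ← W → Q
  G is a chain here and G is conditioned on, so the path is blocked at G.
Path 2: V ← X ← W → Q
  X is a chain here and X is conditioned on, so the path is blocked at X.
Path 3: V ← X ← D → W → Q
  X is a chain here and X is conditioned on, so the path is blocked at X.
Path 4: V → C ← D → X ← W → Q
  C is a collider here and neither C nor any of its descendants is conditioned on, so the collider stays closed — the path is blocked at C.
Path 5: V → C ← D → W → Q
  C is a collider here and neither C nor any of its descendants is conditioned on, so the collider stays closed — the path is blocked at C.
Path 6: V ← W → Q
  W is a fork and W is not conditioned on — no node blocks this path, so it is active.
Because an active path exists, V and Q are not d-separated.

No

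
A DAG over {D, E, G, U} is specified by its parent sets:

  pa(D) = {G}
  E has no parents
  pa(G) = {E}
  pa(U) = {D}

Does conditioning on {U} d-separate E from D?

No

Only one path connects E and D:
  1. E → G → D — G:chain[open] ⇒ active
Because an active path exists, E and D are not d-separated.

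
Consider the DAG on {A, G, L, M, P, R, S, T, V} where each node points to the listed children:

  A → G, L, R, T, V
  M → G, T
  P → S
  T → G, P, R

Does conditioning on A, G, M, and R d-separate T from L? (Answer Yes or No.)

Yes

We examine all 4 paths between T and L:
  1. T ← A → L — A:fork[blocks] ⇒ blocked
  2. T → G ← A → L — G:collider[open]; A:fork[blocks] ⇒ blocked
  3. T → R ← A → L — R:collider[open]; A:fork[blocks] ⇒ blocked
  4. T ← M → G ← A → L — M:fork[blocks]; G:collider[open]; A:fork[blocks] ⇒ blocked
All paths are blocked; T ⊥ L | {A, G, M, R} holds.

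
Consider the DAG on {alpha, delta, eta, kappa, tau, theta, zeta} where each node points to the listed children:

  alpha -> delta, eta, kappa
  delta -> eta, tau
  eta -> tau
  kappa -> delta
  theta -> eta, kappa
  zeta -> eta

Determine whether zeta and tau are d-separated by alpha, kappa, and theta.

6 paths connect zeta and tau; each must be blocked for d-separation to hold:
Path 1: zeta → eta → tau
  eta is a chain and eta is not conditioned on — no node blocks this path, so it is active.
Path 2: zeta → eta ← delta → tau
  eta is a collider here and neither eta nor any of its descendants is conditioned on, so the collider stays closed — the path is blocked at eta.
Path 3: zeta → eta ← theta → kappa → delta → tau
  eta is a collider here and neither eta nor any of its descendants is conditioned on, so the collider stays closed — the path is blocked at eta.
Path 4: zeta → eta ← theta → kappa ← alpha → delta → tau
  eta is a collider here and neither eta nor any of its descendants is conditioned on, so the collider stays closed — the path is blocked at eta.
Path 5: zeta → eta ← alpha → delta → tau
  eta is a collider here and neither eta nor any of its descendants is conditioned on, so the collider stays closed — the path is blocked at eta.
Path 6: zeta → eta ← alpha → kappa → delta → tau
  eta is a collider here and neither eta nor any of its descendants is conditioned on, so the collider stays closed — the path is blocked at eta.
Since the path zeta → eta → tau is active, zeta and tau are not d-separated given {alpha, kappa, theta}.

No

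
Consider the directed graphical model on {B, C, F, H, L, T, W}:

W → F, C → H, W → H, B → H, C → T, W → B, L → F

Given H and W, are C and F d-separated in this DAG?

Enumerating the 2 paths from C to F and testing each for blocking by {H, W}:
Path 1: C → H ← W → F
  W is a fork here and W is conditioned on, so the path is blocked at W.
Path 2: C → H ← B ← W → F
  W is a fork here and W is conditioned on, so the path is blocked at W.
Every path is blocked, so C and F are d-separated given {H, W}.

Yes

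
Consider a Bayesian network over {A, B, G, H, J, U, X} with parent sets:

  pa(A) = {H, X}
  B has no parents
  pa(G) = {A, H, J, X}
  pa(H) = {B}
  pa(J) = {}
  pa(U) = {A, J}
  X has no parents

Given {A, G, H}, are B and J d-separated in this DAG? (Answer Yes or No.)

Yes

Enumerating the 6 paths from B to J and testing each for blocking by {A, G, H}:
Path 1: B → H → G ← J
  H is a chain here and H is conditioned on, so the path is blocked at H.
Path 2: B → H → G ← X → A → U ← J
  H is a chain here and H is conditioned on, so the path is blocked at H.
Path 3: B → H → G ← A → U ← J
  H is a chain here and H is conditioned on, so the path is blocked at H.
Path 4: B → H → A → G ← J
  H is a chain here and H is conditioned on, so the path is blocked at H.
Path 5: B → H → A → U ← J
  H is a chain here and H is conditioned on, so the path is blocked at H.
Path 6: B → H → A ← X → G ← J
  H is a chain here and H is conditioned on, so the path is blocked at H.
Every path is blocked, so B and J are d-separated given {A, G, H}.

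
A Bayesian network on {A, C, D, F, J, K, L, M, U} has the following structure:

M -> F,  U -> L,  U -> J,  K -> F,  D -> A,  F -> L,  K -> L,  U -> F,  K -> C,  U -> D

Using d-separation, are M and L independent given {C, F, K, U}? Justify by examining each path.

Yes

We examine all 3 paths between M and L:
Path 1: M → F ← K → L
  K is a fork here and K is conditioned on, so the path is blocked at K.
Path 2: M → F → L
  F is a chain here and F is conditioned on, so the path is blocked at F.
Path 3: M → F ← U → L
  U is a fork here and U is conditioned on, so the path is blocked at U.
Since every path is blocked, d-separation holds.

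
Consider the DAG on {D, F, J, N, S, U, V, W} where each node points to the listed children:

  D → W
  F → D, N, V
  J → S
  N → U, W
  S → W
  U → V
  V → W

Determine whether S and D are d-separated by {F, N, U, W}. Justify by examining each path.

No

Enumerating the 5 paths from S to D and testing each for blocking by {F, N, U, W}:
Path 1: S → W ← D
  W is a collider and W is conditioned on, which opens it — no node blocks this path, so it is active.
Path 2: S → W ← V ← F → D
  F is a fork here and F is conditioned on, so the path is blocked at F.
Path 3: S → W ← V ← U ← N ← F → D
  U is a chain here and U is conditioned on, so the path is blocked at U.
Path 4: S → W ← N ← F → D
  N is a chain here and N is conditioned on, so the path is blocked at N.
Path 5: S → W ← N → U → V ← F → D
  N is a fork here and N is conditioned on, so the path is blocked at N.
Because an active path exists, S and D are not d-separated.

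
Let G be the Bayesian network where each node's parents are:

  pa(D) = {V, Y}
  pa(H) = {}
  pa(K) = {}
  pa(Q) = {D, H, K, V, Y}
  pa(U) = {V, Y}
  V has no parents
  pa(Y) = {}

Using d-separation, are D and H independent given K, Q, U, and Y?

No

There are 5 undirected paths between D and H; checking each against the conditioning set {K, Q, U, Y}:
Path 1: D ← V → U ← Y → Q ← H
  Y is a fork here and Y is conditioned on, so the path is blocked at Y.
Path 2: D ← V → Q ← H
  V is a fork and V is not conditioned on; Q is a collider and Q is conditioned on, which opens it — no node blocks this path, so it is active.
Path 3: D ← Y → U ← V → Q ← H
  Y is a fork here and Y is conditioned on, so the path is blocked at Y.
Path 4: D ← Y → Q ← H
  Y is a fork here and Y is conditioned on, so the path is blocked at Y.
Path 5: D → Q ← H
  Q is a collider and Q is conditioned on, which opens it — no node blocks this path, so it is active.
Since the path D ← V → Q ← H is active, D and H are not d-separated given {K, Q, U, Y}.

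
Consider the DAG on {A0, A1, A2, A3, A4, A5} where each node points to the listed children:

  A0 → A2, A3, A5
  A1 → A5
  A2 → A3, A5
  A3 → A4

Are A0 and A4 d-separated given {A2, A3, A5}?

Yes

3 paths connect A0 and A4; each must be blocked for d-separation to hold:
Path 1: A0 → A2 → A3 → A4
  A2 is a chain here and A2 is conditioned on, so the path is blocked at A2.
Path 2: A0 → A5 ← A2 → A3 → A4
  A2 is a fork here and A2 is conditioned on, so the path is blocked at A2.
Path 3: A0 → A3 → A4
  A3 is a chain here and A3 is conditioned on, so the path is blocked at A3.
Since every path is blocked, d-separation holds.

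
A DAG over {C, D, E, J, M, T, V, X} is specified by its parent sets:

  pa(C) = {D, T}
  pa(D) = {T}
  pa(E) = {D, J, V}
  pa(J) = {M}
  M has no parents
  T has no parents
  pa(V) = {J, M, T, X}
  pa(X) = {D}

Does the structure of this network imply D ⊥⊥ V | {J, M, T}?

We examine all 6 paths between D and V:
Path 1: D → C ← T → V
  C is a collider here and neither C nor any of its descendants is conditioned on, so the collider stays closed — the path is blocked at C.
Path 2: D → E ← J ← M → V
  E is a collider here and neither E nor any of its descendants is conditioned on, so the collider stays closed — the path is blocked at E.
Path 3: D → E ← J → V
  E is a collider here and neither E nor any of its descendants is conditioned on, so the collider stays closed — the path is blocked at E.
Path 4: D → E ← V
  E is a collider here and neither E nor any of its descendants is conditioned on, so the collider stays closed — the path is blocked at E.
Path 5: D ← T → V
  T is a fork here and T is conditioned on, so the path is blocked at T.
Path 6: D → X → V
  X is a chain and X is not conditioned on — no node blocks this path, so it is active.
Because an active path exists, D and V are not d-separated.

No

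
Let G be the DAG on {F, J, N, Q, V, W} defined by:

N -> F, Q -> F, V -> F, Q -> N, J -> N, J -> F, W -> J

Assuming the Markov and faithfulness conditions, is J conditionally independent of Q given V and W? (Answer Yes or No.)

We examine all 4 paths between J and Q:
  1. J → F ← N ← Q — F:collider[blocks]; N:chain[open] ⇒ blocked
  2. J → F ← Q — F:collider[blocks] ⇒ blocked
  3. J → N → F ← Q — N:chain[open]; F:collider[blocks] ⇒ blocked
  4. J → N ← Q — N:collider[blocks] ⇒ blocked
Every path is blocked, so J and Q are d-separated given {V, W}.

Yes — J and Q are d-separated given {V, W}.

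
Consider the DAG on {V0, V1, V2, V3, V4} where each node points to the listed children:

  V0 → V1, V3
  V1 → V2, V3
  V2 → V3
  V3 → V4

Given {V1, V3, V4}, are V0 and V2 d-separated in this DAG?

No

We examine all 4 paths between V0 and V2:
Path 1: V0 → V1 → V3 ← V2
  V1 is a chain here and V1 is conditioned on, so the path is blocked at V1.
Path 2: V0 → V1 → V2
  V1 is a chain here and V1 is conditioned on, so the path is blocked at V1.
Path 3: V0 → V3 ← V1 → V2
  V1 is a fork here and V1 is conditioned on, so the path is blocked at V1.
Path 4: V0 → V3 ← V2
  V3 is a collider and V3 is conditioned on, which opens it — no node blocks this path, so it is active.
Since the path V0 → V3 ← V2 is active, V0 and V2 are not d-separated given {V1, V3, V4}.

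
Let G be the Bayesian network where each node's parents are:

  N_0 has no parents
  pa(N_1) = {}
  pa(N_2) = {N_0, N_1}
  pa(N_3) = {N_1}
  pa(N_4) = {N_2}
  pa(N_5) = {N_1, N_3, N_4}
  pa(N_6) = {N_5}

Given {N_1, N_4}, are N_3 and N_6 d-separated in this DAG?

No

3 paths connect N_3 and N_6; each must be blocked for d-separation to hold:
Path 1: N_3 ← N_1 → N_2 → N_4 → N_5 → N_6
  N_1 is a fork here and N_1 is conditioned on, so the path is blocked at N_1.
Path 2: N_3 ← N_1 → N_5 → N_6
  N_1 is a fork here and N_1 is conditioned on, so the path is blocked at N_1.
Path 3: N_3 → N_5 → N_6
  N_5 is a chain and N_5 is not conditioned on — no node blocks this path, so it is active.
Since the path N_3 → N_5 → N_6 is active, N_3 and N_6 are not d-separated given {N_1, N_4}.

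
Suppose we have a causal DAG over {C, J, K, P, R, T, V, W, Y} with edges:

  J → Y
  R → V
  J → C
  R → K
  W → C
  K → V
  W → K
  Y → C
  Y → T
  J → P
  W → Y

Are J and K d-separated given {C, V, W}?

Yes

We examine all 4 paths between J and K:
  1. J → C ← W → K — C:collider[open]; W:fork[blocks] ⇒ blocked
  2. J → C ← Y ← W → K — C:collider[open]; Y:chain[open]; W:fork[blocks] ⇒ blocked
  3. J → Y → C ← W → K — Y:chain[open]; C:collider[open]; W:fork[blocks] ⇒ blocked
  4. J → Y ← W → K — Y:collider[open]; W:fork[blocks] ⇒ blocked
Since every path is blocked, d-separation holds.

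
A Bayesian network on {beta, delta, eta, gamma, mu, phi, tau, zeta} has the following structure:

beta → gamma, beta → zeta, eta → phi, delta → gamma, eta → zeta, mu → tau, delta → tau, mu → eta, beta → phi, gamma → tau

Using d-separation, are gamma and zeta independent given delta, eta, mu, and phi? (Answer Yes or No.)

No

6 paths connect gamma and zeta; each must be blocked for d-separation to hold:
Path 1: gamma → tau ← mu → eta → zeta
  tau is a collider here and neither tau nor any of its descendants is conditioned on, so the collider stays closed — the path is blocked at tau.
Path 2: gamma → tau ← mu → eta → phi ← beta → zeta
  tau is a collider here and neither tau nor any of its descendants is conditioned on, so the collider stays closed — the path is blocked at tau.
Path 3: gamma ← beta → zeta
  beta is a fork and beta is not conditioned on — no node blocks this path, so it is active.
Path 4: gamma ← beta → phi ← eta → zeta
  eta is a fork here and eta is conditioned on, so the path is blocked at eta.
Path 5: gamma ← delta → tau ← mu → eta → zeta
  delta is a fork here and delta is conditioned on, so the path is blocked at delta.
Path 6: gamma ← delta → tau ← mu → eta → phi ← beta → zeta
  delta is a fork here and delta is conditioned on, so the path is blocked at delta.
At least one path is unblocked, so d-separation fails.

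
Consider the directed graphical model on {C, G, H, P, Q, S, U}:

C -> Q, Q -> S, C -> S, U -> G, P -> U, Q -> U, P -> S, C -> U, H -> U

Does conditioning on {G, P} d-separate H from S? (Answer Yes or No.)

There are 5 undirected paths between H and S; checking each against the conditioning set {G, P}:
Path 1: H → U ← C → S
  U is a collider and its descendant G is conditioned on, which opens it; C is a fork and C is not conditioned on — no node blocks this path, so it is active.
Path 2: H → U ← C → Q → S
  U is a collider and its descendant G is conditioned on, which opens it; C is a fork and C is not conditioned on; Q is a chain and Q is not conditioned on — no node blocks this path, so it is active.
Path 3: H → U ← Q ← C → S
  U is a collider and its descendant G is conditioned on, which opens it; Q is a chain and Q is not conditioned on; C is a fork and C is not conditioned on — no node blocks this path, so it is active.
Path 4: H → U ← Q → S
  U is a collider and its descendant G is conditioned on, which opens it; Q is a fork and Q is not conditioned on — no node blocks this path, so it is active.
Path 5: H → U ← P → S
  P is a fork here and P is conditioned on, so the path is blocked at P.
At least one path is unblocked, so d-separation fails.

No — H and S are not d-separated given {G, P}.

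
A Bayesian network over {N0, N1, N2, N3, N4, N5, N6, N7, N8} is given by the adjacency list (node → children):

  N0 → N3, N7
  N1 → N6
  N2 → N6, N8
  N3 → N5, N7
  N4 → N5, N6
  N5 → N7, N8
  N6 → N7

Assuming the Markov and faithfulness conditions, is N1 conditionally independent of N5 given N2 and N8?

Yes

There are 5 undirected paths between N1 and N5; checking each against the conditioning set {N2, N8}:
  1. N1 → N6 ← N4 → N5 — N6:collider[blocks]; N4:fork[open] ⇒ blocked
  2. N1 → N6 ← N2 → N8 ← N5 — N6:collider[blocks]; N2:fork[blocks]; N8:collider[open] ⇒ blocked
  3. N1 → N6 → N7 ← N5 — N6:chain[open]; N7:collider[blocks] ⇒ blocked
  4. N1 → N6 → N7 ← N0 → N3 → N5 — N6:chain[open]; N7:collider[blocks]; N0:fork[open]; N3:chain[open] ⇒ blocked
  5. N1 → N6 → N7 ← N3 → N5 — N6:chain[open]; N7:collider[blocks]; N3:fork[open] ⇒ blocked
All paths are blocked; N1 ⊥ N5 | {N2, N8} holds.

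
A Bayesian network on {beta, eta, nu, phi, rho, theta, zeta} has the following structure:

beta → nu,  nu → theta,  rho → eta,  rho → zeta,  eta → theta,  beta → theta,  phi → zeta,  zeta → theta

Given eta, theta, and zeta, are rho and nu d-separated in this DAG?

There are 4 undirected paths between rho and nu; checking each against the conditioning set {eta, theta, zeta}:
  1. rho → zeta → theta ← nu — zeta:chain[blocks]; theta:collider[open] ⇒ blocked
  2. rho → zeta → theta ← beta → nu — zeta:chain[blocks]; theta:collider[open]; beta:fork[open] ⇒ blocked
  3. rho → eta → theta ← nu — eta:chain[blocks]; theta:collider[open] ⇒ blocked
  4. rho → eta → theta ← beta → nu — eta:chain[blocks]; theta:collider[open]; beta:fork[open] ⇒ blocked
All paths are blocked; rho ⊥ nu | {eta, theta, zeta} holds.

Yes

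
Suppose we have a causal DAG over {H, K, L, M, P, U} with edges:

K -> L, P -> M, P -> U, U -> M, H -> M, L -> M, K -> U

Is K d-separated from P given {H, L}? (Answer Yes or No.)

Yes

There are 4 undirected paths between K and P; checking each against the conditioning set {H, L}:
Path 1: K → L → M ← P
  L is a chain here and L is conditioned on, so the path is blocked at L.
Path 2: K → L → M ← U ← P
  L is a chain here and L is conditioned on, so the path is blocked at L.
Path 3: K → U ← P
  U is a collider here and neither U nor any of its descendants is conditioned on, so the collider stays closed — the path is blocked at U.
Path 4: K → U → M ← P
  M is a collider here and neither M nor any of its descendants is conditioned on, so the collider stays closed — the path is blocked at M.
All paths are blocked; K ⊥ P | {H, L} holds.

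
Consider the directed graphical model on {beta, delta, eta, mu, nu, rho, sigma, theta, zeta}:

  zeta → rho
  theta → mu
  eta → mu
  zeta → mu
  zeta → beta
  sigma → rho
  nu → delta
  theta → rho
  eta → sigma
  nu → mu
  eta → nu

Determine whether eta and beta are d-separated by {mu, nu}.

No — eta and beta are not d-separated given {mu, nu}.

Enumerating the 6 paths from eta to beta and testing each for blocking by {mu, nu}:
Path 1: eta → sigma → rho ← zeta → beta
  rho is a collider here and neither rho nor any of its descendants is conditioned on, so the collider stays closed — the path is blocked at rho.
Path 2: eta → sigma → rho ← theta → mu ← zeta → beta
  rho is a collider here and neither rho nor any of its descendants is conditioned on, so the collider stays closed — the path is blocked at rho.
Path 3: eta → nu → mu ← zeta → beta
  nu is a chain here and nu is conditioned on, so the path is blocked at nu.
Path 4: eta → nu → mu ← theta → rho ← zeta → beta
  nu is a chain here and nu is conditioned on, so the path is blocked at nu.
Path 5: eta → mu ← zeta → beta
  mu is a collider and mu is conditioned on, which opens it; zeta is a fork and zeta is not conditioned on — no node blocks this path, so it is active.
Path 6: eta → mu ← theta → rho ← zeta → beta
  rho is a collider here and neither rho nor any of its descendants is conditioned on, so the collider stays closed — the path is blocked at rho.
Because an active path exists, eta and beta are not d-separated.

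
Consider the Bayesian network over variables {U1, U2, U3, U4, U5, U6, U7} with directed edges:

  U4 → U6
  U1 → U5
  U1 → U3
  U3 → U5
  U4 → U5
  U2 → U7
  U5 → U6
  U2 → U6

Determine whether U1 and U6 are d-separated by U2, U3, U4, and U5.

There are 4 undirected paths between U1 and U6; checking each against the conditioning set {U2, U3, U4, U5}:
Path 1: U1 → U3 → U5 ← U4 → U6
  U3 is a chain here and U3 is conditioned on, so the path is blocked at U3.
Path 2: U1 → U3 → U5 → U6
  U3 is a chain here and U3 is conditioned on, so the path is blocked at U3.
Path 3: U1 → U5 ← U4 → U6
  U4 is a fork here and U4 is conditioned on, so the path is blocked at U4.
Path 4: U1 → U5 → U6
  U5 is a chain here and U5 is conditioned on, so the path is blocked at U5.
Every path is blocked, so U1 and U6 are d-separated given {U2, U3, U4, U5}.

Yes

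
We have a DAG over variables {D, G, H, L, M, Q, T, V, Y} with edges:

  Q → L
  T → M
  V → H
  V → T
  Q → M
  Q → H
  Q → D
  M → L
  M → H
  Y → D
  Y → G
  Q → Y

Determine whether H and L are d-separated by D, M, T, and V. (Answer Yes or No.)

No — H and L are not d-separated given {D, M, T, V}.

We examine all 6 paths between H and L:
Path 1: H ← V → T → M ← Q → L
  V is a fork here and V is conditioned on, so the path is blocked at V.
Path 2: H ← V → T → M → L
  V is a fork here and V is conditioned on, so the path is blocked at V.
Path 3: H ← Q → L
  Q is a fork and Q is not conditioned on — no node blocks this path, so it is active.
Path 4: H ← Q → M → L
  M is a chain here and M is conditioned on, so the path is blocked at M.
Path 5: H ← M ← Q → L
  M is a chain here and M is conditioned on, so the path is blocked at M.
Path 6: H ← M → L
  M is a fork here and M is conditioned on, so the path is blocked at M.
Since the path H ← Q → L is active, H and L are not d-separated given {D, M, T, V}.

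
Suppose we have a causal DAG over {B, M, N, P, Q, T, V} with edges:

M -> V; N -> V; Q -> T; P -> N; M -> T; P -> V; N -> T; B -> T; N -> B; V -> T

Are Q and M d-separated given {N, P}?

We examine all 6 paths between Q and M:
Path 1: Q → T ← N ← P → V ← M
  T is a collider here and neither T nor any of its descendants is conditioned on, so the collider stays closed — the path is blocked at T.
Path 2: Q → T ← N → V ← M
  T is a collider here and neither T nor any of its descendants is conditioned on, so the collider stays closed — the path is blocked at T.
Path 3: Q → T ← M
  T is a collider here and neither T nor any of its descendants is conditioned on, so the collider stays closed — the path is blocked at T.
Path 4: Q → T ← B ← N ← P → V ← M
  T is a collider here and neither T nor any of its descendants is conditioned on, so the collider stays closed — the path is blocked at T.
Path 5: Q → T ← B ← N → V ← M
  T is a collider here and neither T nor any of its descendants is conditioned on, so the collider stays closed — the path is blocked at T.
Path 6: Q → T ← V ← M
  T is a collider here and neither T nor any of its descendants is conditioned on, so the collider stays closed — the path is blocked at T.
Every path is blocked, so Q and M are d-separated given {N, P}.

Yes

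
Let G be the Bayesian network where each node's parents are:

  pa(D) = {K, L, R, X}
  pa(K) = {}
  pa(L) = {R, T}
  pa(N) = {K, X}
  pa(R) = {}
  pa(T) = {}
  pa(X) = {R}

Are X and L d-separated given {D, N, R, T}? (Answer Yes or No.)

There are 6 undirected paths between X and L; checking each against the conditioning set {D, N, R, T}:
Path 1: X → D ← R → L
  R is a fork here and R is conditioned on, so the path is blocked at R.
Path 2: X → D ← L
  D is a collider and D is conditioned on, which opens it — no node blocks this path, so it is active.
Path 3: X → N ← K → D ← R → L
  R is a fork here and R is conditioned on, so the path is blocked at R.
Path 4: X → N ← K → D ← L
  N is a collider and N is conditioned on, which opens it; K is a fork and K is not conditioned on; D is a collider and D is conditioned on, which opens it — no node blocks this path, so it is active.
Path 5: X ← R → D ← L
  R is a fork here and R is conditioned on, so the path is blocked at R.
Path 6: X ← R → L
  R is a fork here and R is conditioned on, so the path is blocked at R.
Because an active path exists, X and L are not d-separated.

No — X and L are not d-separated given {D, N, R, T}.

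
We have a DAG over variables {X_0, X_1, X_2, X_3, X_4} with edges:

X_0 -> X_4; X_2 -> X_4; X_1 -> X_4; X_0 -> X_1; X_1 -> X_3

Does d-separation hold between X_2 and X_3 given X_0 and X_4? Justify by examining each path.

2 paths connect X_2 and X_3; each must be blocked for d-separation to hold:
Path 1: X_2 → X_4 ← X_1 → X_3
  X_4 is a collider and X_4 is conditioned on, which opens it; X_1 is a fork and X_1 is not conditioned on — no node blocks this path, so it is active.
Path 2: X_2 → X_4 ← X_0 → X_1 → X_3
  X_0 is a fork here and X_0 is conditioned on, so the path is blocked at X_0.
At least one path is unblocked, so d-separation fails.

No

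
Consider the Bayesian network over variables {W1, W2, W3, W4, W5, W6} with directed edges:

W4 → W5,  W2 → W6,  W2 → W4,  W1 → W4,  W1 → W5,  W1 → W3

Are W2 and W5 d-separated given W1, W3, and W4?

Yes

There are 2 undirected paths between W2 and W5; checking each against the conditioning set {W1, W3, W4}:
Path 1: W2 → W4 → W5
  W4 is a chain here and W4 is conditioned on, so the path is blocked at W4.
Path 2: W2 → W4 ← W1 → W5
  W1 is a fork here and W1 is conditioned on, so the path is blocked at W1.
Since every path is blocked, d-separation holds.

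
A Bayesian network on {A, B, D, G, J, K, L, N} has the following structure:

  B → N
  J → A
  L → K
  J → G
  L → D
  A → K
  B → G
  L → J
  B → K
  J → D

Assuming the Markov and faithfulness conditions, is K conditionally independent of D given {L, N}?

6 paths connect K and D; each must be blocked for d-separation to hold:
  1. K ← A ← J → D — A:chain[open]; J:fork[open] ⇒ active
  2. K ← A ← J ← L → D — A:chain[open]; J:chain[open]; L:fork[blocks] ⇒ blocked
  3. K ← B → G ← J → D — B:fork[open]; G:collider[blocks]; J:fork[open] ⇒ blocked
  4. K ← B → G ← J ← L → D — B:fork[open]; G:collider[blocks]; J:chain[open]; L:fork[blocks] ⇒ blocked
  5. K ← L → J → D — L:fork[blocks]; J:chain[open] ⇒ blocked
  6. K ← L → D — L:fork[blocks] ⇒ blocked
Since the path K ← A ← J → D is active, K and D are not d-separated given {L, N}.

No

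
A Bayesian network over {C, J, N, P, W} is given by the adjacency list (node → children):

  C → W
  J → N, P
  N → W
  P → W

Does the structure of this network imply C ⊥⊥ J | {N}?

Yes

Enumerating the 2 paths from C to J and testing each for blocking by {N}:
Path 1: C → W ← N ← J
  W is a collider here and neither W nor any of its descendants is conditioned on, so the collider stays closed — the path is blocked at W.
Path 2: C → W ← P ← J
  W is a collider here and neither W nor any of its descendants is conditioned on, so the collider stays closed — the path is blocked at W.
All paths are blocked; C ⊥ J | {N} holds.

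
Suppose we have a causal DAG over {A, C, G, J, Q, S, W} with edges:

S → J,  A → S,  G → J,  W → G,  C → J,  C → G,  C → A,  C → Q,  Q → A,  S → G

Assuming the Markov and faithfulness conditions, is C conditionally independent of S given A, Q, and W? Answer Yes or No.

Yes

Enumerating the 6 paths from C to S and testing each for blocking by {A, Q, W}:
Path 1: C → A → S
  A is a chain here and A is conditioned on, so the path is blocked at A.
Path 2: C → Q → A → S
  Q is a chain here and Q is conditioned on, so the path is blocked at Q.
Path 3: C → J ← S
  J is a collider here and neither J nor any of its descendants is conditioned on, so the collider stays closed — the path is blocked at J.
Path 4: C → J ← G ← S
  J is a collider here and neither J nor any of its descendants is conditioned on, so the collider stays closed — the path is blocked at J.
Path 5: C → G ← S
  G is a collider here and neither G nor any of its descendants is conditioned on, so the collider stays closed — the path is blocked at G.
Path 6: C → G → J ← S
  J is a collider here and neither J nor any of its descendants is conditioned on, so the collider stays closed — the path is blocked at J.
Since every path is blocked, d-separation holds.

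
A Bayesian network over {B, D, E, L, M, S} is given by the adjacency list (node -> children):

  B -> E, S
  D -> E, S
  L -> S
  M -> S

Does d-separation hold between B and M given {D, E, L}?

Yes

We examine all 2 paths between B and M:
Path 1: B → E ← D → S ← M
  D is a fork here and D is conditioned on, so the path is blocked at D.
Path 2: B → S ← M
  S is a collider here and neither S nor any of its descendants is conditioned on, so the collider stays closed — the path is blocked at S.
All paths are blocked; B ⊥ M | {D, E, L} holds.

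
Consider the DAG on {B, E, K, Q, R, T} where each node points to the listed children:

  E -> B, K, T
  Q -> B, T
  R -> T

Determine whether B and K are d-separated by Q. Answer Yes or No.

No

There are 2 undirected paths between B and K; checking each against the conditioning set {Q}:
  1. B ← Q → T ← E → K — Q:fork[blocks]; T:collider[blocks]; E:fork[open] ⇒ blocked
  2. B ← E → K — E:fork[open] ⇒ active
Since the path B ← E → K is active, B and K are not d-separated given {Q}.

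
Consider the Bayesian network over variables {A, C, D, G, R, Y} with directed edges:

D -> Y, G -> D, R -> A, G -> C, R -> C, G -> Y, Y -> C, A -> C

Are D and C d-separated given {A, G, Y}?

Yes

There are 4 undirected paths between D and C; checking each against the conditioning set {A, G, Y}:
  1. D ← G → Y → C — G:fork[blocks]; Y:chain[blocks] ⇒ blocked
  2. D ← G → C — G:fork[blocks] ⇒ blocked
  3. D → Y ← G → C — Y:collider[open]; G:fork[blocks] ⇒ blocked
  4. D → Y → C — Y:chain[blocks] ⇒ blocked
Every path is blocked, so D and C are d-separated given {A, G, Y}.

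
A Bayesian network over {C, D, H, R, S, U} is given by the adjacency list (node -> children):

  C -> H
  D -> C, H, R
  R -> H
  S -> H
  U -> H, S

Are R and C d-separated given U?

No

4 paths connect R and C; each must be blocked for d-separation to hold:
Path 1: R → H ← D → C
  H is a collider here and neither H nor any of its descendants is conditioned on, so the collider stays closed — the path is blocked at H.
Path 2: R → H ← C
  H is a collider here and neither H nor any of its descendants is conditioned on, so the collider stays closed — the path is blocked at H.
Path 3: R ← D → H ← C
  H is a collider here and neither H nor any of its descendants is conditioned on, so the collider stays closed — the path is blocked at H.
Path 4: R ← D → C
  D is a fork and D is not conditioned on — no node blocks this path, so it is active.
Because an active path exists, R and C are not d-separated.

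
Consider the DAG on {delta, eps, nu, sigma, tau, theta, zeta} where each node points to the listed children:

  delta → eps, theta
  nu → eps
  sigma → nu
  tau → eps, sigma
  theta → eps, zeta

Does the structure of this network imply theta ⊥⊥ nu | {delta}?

Yes

Enumerating the 4 paths from theta to nu and testing each for blocking by {delta}:
  1. theta ← delta → eps ← nu — delta:fork[blocks]; eps:collider[blocks] ⇒ blocked
  2. theta ← delta → eps ← tau → sigma → nu — delta:fork[blocks]; eps:collider[blocks]; tau:fork[open]; sigma:chain[open] ⇒ blocked
  3. theta → eps ← nu — eps:collider[blocks] ⇒ blocked
  4. theta → eps ← tau → sigma → nu — eps:collider[blocks]; tau:fork[open]; sigma:chain[open] ⇒ blocked
Every path is blocked, so theta and nu are d-separated given {delta}.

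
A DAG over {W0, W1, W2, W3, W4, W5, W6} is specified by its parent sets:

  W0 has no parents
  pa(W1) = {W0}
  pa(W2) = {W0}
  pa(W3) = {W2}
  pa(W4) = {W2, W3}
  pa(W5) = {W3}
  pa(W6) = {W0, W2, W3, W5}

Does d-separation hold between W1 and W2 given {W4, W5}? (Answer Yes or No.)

6 paths connect W1 and W2; each must be blocked for d-separation to hold:
Path 1: W1 ← W0 → W6 ← W5 ← W3 → W4 ← W2
  W6 is a collider here and neither W6 nor any of its descendants is conditioned on, so the collider stays closed — the path is blocked at W6.
Path 2: W1 ← W0 → W6 ← W5 ← W3 ← W2
  W6 is a collider here and neither W6 nor any of its descendants is conditioned on, so the collider stays closed — the path is blocked at W6.
Path 3: W1 ← W0 → W6 ← W3 → W4 ← W2
  W6 is a collider here and neither W6 nor any of its descendants is conditioned on, so the collider stays closed — the path is blocked at W6.
Path 4: W1 ← W0 → W6 ← W3 ← W2
  W6 is a collider here and neither W6 nor any of its descendants is conditioned on, so the collider stays closed — the path is blocked at W6.
Path 5: W1 ← W0 → W6 ← W2
  W6 is a collider here and neither W6 nor any of its descendants is conditioned on, so the collider stays closed — the path is blocked at W6.
Path 6: W1 ← W0 → W2
  W0 is a fork and W0 is not conditioned on — no node blocks this path, so it is active.
Since the path W1 ← W0 → W2 is active, W1 and W2 are not d-separated given {W4, W5}.

No — W1 and W2 are not d-separated given {W4, W5}.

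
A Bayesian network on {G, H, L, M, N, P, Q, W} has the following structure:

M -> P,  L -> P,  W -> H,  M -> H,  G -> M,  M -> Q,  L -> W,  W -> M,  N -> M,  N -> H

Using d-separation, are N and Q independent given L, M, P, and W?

There are 4 undirected paths between N and Q; checking each against the conditioning set {L, M, P, W}:
Path 1: N → H ← W ← L → P ← M → Q
  H is a collider here and neither H nor any of its descendants is conditioned on, so the collider stays closed — the path is blocked at H.
Path 2: N → H ← W → M → Q
  H is a collider here and neither H nor any of its descendants is conditioned on, so the collider stays closed — the path is blocked at H.
Path 3: N → H ← M → Q
  H is a collider here and neither H nor any of its descendants is conditioned on, so the collider stays closed — the path is blocked at H.
Path 4: N → M → Q
  M is a chain here and M is conditioned on, so the path is blocked at M.
All paths are blocked; N ⊥ Q | {L, M, P, W} holds.

Yes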